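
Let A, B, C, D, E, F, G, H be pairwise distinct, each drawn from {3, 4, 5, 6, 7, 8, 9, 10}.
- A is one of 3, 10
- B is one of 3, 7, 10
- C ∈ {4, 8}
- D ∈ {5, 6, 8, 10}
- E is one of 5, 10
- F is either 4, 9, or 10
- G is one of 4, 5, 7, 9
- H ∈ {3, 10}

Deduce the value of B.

7

Among the 8 variables, 6 fits only D (and all 8 values in {3, 4, 5, 6, 7, 8, 9, 10} must be used), so D = 6.
Among the 7 still-open variables, 8 fits only C (and all 7 values in {3, 4, 5, 7, 8, 9, 10} must be used), so C = 8.
A and H between them cover only {3, 10} — a naked pair. Remove those values from B, E, F.
So B = 7.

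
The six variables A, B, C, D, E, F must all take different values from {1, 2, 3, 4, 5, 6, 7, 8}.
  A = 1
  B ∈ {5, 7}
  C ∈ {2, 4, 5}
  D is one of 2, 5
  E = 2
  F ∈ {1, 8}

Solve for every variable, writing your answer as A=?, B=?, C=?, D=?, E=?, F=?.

A has just one choice, so A = 1. Remove 1 from F.
E's domain is down to {2}, so E = 2. Strike 2 from C, D.
That leaves F = 8.
D has just one choice, so D = 5. Remove 5 from B, C.
That leaves B = 7.
C's domain is down to {4}, so C = 4.

A=1, B=7, C=4, D=5, E=2, F=8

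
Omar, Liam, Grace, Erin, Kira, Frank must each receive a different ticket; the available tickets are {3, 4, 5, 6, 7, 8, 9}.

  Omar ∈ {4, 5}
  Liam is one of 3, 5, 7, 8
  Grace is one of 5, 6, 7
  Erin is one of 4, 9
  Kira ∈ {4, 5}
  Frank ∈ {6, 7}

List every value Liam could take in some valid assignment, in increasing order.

Omar and Kira between them cover only {4, 5} — a naked pair. Remove those values from Liam, Grace, Erin.
Erin has just one choice, so Erin = 9.
The 2 variables Grace and Frank are confined to {6, 7}, which locks those values in; drop them from Liam.
No further eliminations apply; Liam can still be any of 3, 8.

3, 8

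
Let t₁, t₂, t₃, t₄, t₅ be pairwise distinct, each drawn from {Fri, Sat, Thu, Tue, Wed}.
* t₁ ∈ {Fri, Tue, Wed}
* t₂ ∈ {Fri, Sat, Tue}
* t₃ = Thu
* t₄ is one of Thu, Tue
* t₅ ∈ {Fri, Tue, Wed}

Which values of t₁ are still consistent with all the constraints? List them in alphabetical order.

t₃'s domain is down to {Thu}, so t₃ = Thu. Strike Thu from t₄.
That leaves t₄ = Tue. So t₁, t₂, t₅ can't be Tue.
The 3 still-open variables together cover exactly {Fri, Sat, Wed} — 3 values for 3 variables — and Sat appears only in t₂'s list, so t₂ = Sat.
No further eliminations apply; t₁ can still be any of Fri, Wed.

Fri, Wed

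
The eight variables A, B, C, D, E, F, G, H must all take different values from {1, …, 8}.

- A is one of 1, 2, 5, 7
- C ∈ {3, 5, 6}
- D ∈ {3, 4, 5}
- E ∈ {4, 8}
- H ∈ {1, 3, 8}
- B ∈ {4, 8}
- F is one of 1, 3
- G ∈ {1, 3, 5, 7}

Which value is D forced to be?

5

Among the 8 variables, 2 fits only A (and all 8 values in {1, 2, 3, 4, 5, 6, 7, 8} must be used), so A = 2.
The 7 still-open variables draw from only 7 values {1, 3, 4, 5, 6, 7, 8}, so each is used; only C can be 6, hence C = 6.
The 6 still-open variables together cover exactly {1, 3, 4, 5, 7, 8} — 6 values for 6 variables — and 7 appears only in G's list, so G = 7.
The 5 still-open variables draw from only 5 values {1, 3, 4, 5, 8}, so each is used; only D can be 5, hence D = 5.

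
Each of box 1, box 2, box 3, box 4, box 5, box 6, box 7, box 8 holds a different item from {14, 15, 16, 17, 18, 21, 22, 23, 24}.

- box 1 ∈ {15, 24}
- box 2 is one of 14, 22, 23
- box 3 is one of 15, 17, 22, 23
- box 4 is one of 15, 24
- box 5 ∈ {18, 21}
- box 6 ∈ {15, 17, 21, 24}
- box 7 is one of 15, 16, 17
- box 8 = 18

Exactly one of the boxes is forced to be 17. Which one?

box 8 has just one choice, so box 8 = 18. Remove 18 from box 5.
box 5 must be 21 (only option left). So box 6 can't be 21.
box 1 and box 4 between them cover only {15, 24} — a naked pair. Remove those values from box 3, box 6, box 7.
So 17 goes to box 6.

box 6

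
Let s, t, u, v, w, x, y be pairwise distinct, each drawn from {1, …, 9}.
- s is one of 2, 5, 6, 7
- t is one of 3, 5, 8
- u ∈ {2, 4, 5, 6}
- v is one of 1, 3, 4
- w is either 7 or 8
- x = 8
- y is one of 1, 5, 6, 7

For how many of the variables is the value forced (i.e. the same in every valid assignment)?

x must be 8 (only option left). Remove 8 from t, w.
w must be 7 (only option left). Eliminate 7 elsewhere: s, y.
Determined: w=7, x=8. The other variables each still have more than one consistent value. That makes 2.

2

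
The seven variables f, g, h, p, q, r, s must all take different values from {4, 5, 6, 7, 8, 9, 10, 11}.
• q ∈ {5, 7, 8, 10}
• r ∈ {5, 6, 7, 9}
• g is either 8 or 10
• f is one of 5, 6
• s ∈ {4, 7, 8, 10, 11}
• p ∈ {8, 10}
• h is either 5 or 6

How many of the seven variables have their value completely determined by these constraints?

2

The 2 variables f and h are confined to {5, 6}, which locks those values in; drop them from q, r.
The 2 variables g and p are confined to {8, 10}, which locks those values in; drop them from q, s.
That leaves q = 7. Strike 7 from r, s.
r's domain is down to {9}, so r = 9.
Determined: q=7, r=9. The other variables each still have more than one consistent value. That makes 2.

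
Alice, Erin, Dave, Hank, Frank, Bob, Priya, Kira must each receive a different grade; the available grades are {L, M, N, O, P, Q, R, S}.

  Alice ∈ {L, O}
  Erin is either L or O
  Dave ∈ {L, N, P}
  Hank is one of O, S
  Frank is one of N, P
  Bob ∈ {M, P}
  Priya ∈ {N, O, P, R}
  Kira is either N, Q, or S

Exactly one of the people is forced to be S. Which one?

Hank

The 8 variables draw from only 8 values {L, M, N, O, P, Q, R, S}, so each is used; only Bob can be M, hence Bob = M.
Among the 7 still-open variables, Q fits only Kira (and all 7 values in {L, N, O, P, Q, R, S} must be used), so Kira = Q.
Among the 6 still-open variables, R fits only Priya (and all 6 values in {L, N, O, P, R, S} must be used), so Priya = R.
Among the 5 still-open variables, S fits only Hank (and all 5 values in {L, N, O, P, S} must be used), so Hank = S.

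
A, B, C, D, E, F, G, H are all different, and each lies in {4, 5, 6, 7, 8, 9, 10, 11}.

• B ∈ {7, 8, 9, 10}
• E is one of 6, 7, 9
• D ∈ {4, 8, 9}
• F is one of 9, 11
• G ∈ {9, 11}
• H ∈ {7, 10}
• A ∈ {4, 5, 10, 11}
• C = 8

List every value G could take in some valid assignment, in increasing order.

C must be 8 (only option left). Strike 8 from B, D.
The 7 still-open variables draw from only 7 values {4, 5, 6, 7, 9, 10, 11}, so each is used; only A can be 5, hence A = 5.
The 6 still-open variables draw from only 6 values {4, 6, 7, 9, 10, 11}, so each is used; only D can be 4, hence D = 4.
Among the 5 still-open variables, 6 fits only E (and all 5 values in {6, 7, 9, 10, 11} must be used), so E = 6.
F and G share exactly the 2 values {9, 11}; by pigeonhole those values go to them, so strike 9, 11 from B.
No further eliminations apply; G can still be any of 9, 11.

9, 11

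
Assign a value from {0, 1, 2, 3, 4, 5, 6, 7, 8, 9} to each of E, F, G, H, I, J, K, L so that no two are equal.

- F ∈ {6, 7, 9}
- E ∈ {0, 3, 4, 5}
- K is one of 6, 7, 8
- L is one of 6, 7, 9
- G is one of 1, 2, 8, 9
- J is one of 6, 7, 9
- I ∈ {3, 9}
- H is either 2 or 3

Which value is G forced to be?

1

F, J, L share exactly the 3 values {6, 7, 9}; by pigeonhole those values go to them, so strike 6, 7, 9 from G, I, K.
I's domain is down to {3}, so I = 3. Remove 3 from E, H.
K must be 8 (only option left). Eliminate 8 elsewhere: G.
H must be 2 (only option left). So G can't be 2.
So G = 1.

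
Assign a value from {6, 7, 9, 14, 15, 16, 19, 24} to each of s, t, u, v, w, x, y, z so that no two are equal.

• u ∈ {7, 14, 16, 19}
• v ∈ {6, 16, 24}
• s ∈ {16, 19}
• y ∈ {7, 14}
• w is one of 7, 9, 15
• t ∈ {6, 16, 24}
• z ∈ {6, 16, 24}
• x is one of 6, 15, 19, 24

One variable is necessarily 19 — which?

The 8 variables draw from only 8 values {6, 7, 9, 14, 15, 16, 19, 24}, so each is used; only w can be 9, hence w = 9.
Among the 7 still-open variables, 15 fits only x (and all 7 values in {6, 7, 14, 15, 16, 19, 24} must be used), so x = 15.
t, v, z share exactly the 3 values {6, 16, 24}; by pigeonhole those values go to them, so strike 6, 16, 24 from s, u.
So 19 goes to s.

s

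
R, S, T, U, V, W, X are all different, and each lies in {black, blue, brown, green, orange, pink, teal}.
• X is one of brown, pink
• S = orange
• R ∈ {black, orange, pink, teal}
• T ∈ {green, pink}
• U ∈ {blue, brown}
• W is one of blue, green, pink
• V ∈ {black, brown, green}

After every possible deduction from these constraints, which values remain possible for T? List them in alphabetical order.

S must be orange (only option left). Remove orange from R.
Among the 6 still-open variables, teal fits only R (and all 6 values in {black, blue, brown, green, pink, teal} must be used), so R = teal.
The 5 still-open variables together cover exactly {black, blue, brown, green, pink} — 5 values for 5 variables — and black appears only in V's list, so V = black.
No further eliminations apply; T can still be any of green, pink.

green, pink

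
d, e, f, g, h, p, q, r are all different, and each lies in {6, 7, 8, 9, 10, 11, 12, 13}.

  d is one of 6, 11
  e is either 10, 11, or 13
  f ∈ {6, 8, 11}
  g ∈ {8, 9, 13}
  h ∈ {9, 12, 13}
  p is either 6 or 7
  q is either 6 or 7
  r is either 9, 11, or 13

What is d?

11

The 8 variables draw from only 8 values {6, 7, 8, 9, 10, 11, 12, 13}, so each is used; only e can be 10, hence e = 10.
The 7 still-open variables together cover exactly {6, 7, 8, 9, 11, 12, 13} — 7 values for 7 variables — and 12 appears only in h's list, so h = 12.
The 2 variables p and q are confined to {6, 7}, which locks those values in; drop them from d, f.
So d = 11.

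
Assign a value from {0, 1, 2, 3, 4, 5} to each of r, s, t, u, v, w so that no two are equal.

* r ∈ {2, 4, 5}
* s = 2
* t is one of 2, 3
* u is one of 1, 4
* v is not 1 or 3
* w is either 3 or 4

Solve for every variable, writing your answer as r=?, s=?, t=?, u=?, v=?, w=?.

r=5, s=2, t=3, u=1, v=0, w=4

s must be 2 (only option left). Eliminate 2 elsewhere: r, t, v.
t's domain is down to {3}, so t = 3. Remove 3 from w.
w has just one choice, so w = 4. Strike 4 from r, u, v.
r's domain is down to {5}, so r = 5. Remove 5 from v.
u must be 1 (only option left).
That leaves v = 0.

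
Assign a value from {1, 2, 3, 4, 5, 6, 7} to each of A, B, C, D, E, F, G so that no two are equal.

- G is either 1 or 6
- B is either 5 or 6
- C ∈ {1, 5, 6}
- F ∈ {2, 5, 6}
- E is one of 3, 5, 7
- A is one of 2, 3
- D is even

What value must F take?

2

Among the 7 variables, 4 fits only D (and all 7 values in {1, 2, 3, 4, 5, 6, 7} must be used), so D = 4.
The 6 still-open variables draw from only 6 values {1, 2, 3, 5, 6, 7}, so each is used; only E can be 7, hence E = 7.
The 5 still-open variables draw from only 5 values {1, 2, 3, 5, 6}, so each is used; only A can be 3, hence A = 3.
The 4 still-open variables together cover exactly {1, 2, 5, 6} — 4 values for 4 variables — and 2 appears only in F's list, so F = 2.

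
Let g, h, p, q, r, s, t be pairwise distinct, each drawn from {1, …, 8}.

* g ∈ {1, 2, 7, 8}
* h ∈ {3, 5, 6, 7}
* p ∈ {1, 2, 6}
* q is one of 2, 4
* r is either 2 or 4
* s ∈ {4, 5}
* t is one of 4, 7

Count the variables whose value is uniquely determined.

q and r between them cover only {2, 4} — a naked pair. Remove those values from g, p, s, t.
s has just one choice, so s = 5. So h can't be 5.
t must be 7 (only option left). So g, h can't be 7.
Determined: s=5, t=7. The other variables each still have more than one consistent value. That makes 2.

2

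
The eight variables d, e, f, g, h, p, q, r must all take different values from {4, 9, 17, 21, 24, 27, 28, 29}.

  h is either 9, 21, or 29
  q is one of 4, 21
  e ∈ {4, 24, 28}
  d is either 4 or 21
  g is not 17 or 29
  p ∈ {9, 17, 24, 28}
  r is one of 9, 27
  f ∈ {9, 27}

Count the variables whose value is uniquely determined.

2

The 8 variables together cover exactly {4, 9, 17, 21, 24, 27, 28, 29} — 8 values for 8 variables — and 17 appears only in p's list, so p = 17.
The 7 still-open variables together cover exactly {4, 9, 21, 24, 27, 28, 29} — 7 values for 7 variables — and 29 appears only in h's list, so h = 29.
The 2 variables d and q are confined to {4, 21}, which locks those values in; drop them from e, g.
The 2 variables f and r are confined to {9, 27}, which locks those values in; drop them from g.
Determined: h=29, p=17. The other variables each still have more than one consistent value. That makes 2.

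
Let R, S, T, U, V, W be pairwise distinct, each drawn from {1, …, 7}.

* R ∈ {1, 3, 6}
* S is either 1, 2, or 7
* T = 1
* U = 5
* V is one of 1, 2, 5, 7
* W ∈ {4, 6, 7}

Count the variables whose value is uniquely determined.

2

T must be 1 (only option left). Eliminate 1 elsewhere: R, S, V.
U has just one choice, so U = 5. Eliminate 5 elsewhere: V.
S and V between them cover only {2, 7} — a naked pair. Remove those values from W.
Determined: T=1, U=5. The other variables each still have more than one consistent value. That makes 2.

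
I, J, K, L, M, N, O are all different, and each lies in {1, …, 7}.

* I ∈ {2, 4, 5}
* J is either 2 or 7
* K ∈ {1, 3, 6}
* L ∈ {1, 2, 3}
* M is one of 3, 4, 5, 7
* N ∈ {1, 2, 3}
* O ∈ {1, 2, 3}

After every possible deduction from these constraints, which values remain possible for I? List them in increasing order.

4, 5

The 7 variables together cover exactly {1, 2, 3, 4, 5, 6, 7} — 7 values for 7 variables — and 6 appears only in K's list, so K = 6.
The 3 variables L, N, O are confined to {1, 2, 3}, which locks those values in; drop them from I, J, M.
J has just one choice, so J = 7. Eliminate 7 elsewhere: M.
No further eliminations apply; I can still be any of 4, 5.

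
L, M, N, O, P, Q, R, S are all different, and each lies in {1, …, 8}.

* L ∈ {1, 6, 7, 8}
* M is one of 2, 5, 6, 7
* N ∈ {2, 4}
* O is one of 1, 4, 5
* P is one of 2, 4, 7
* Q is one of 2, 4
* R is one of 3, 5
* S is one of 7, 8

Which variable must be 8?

S

The 8 variables draw from only 8 values {1, 2, 3, 4, 5, 6, 7, 8}, so each is used; only R can be 3, hence R = 3.
N and Q share exactly the 2 values {2, 4}; by pigeonhole those values go to them, so strike 2, 4 from M, O, P.
P's domain is down to {7}, so P = 7. Remove 7 from L, M, S.
So 8 goes to S.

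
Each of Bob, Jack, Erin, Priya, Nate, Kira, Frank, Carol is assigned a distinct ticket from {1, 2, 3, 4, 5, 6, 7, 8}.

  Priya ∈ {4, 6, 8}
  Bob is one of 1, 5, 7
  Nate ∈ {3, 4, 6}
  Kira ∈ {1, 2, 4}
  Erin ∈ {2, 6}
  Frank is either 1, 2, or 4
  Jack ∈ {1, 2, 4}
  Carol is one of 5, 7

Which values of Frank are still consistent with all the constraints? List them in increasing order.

1, 2, 4

Among the 8 variables, 3 fits only Nate (and all 8 values in {1, 2, 3, 4, 5, 6, 7, 8} must be used), so Nate = 3.
The 7 still-open variables draw from only 7 values {1, 2, 4, 5, 6, 7, 8}, so each is used; only Priya can be 8, hence Priya = 8.
The 6 still-open variables draw from only 6 values {1, 2, 4, 5, 6, 7}, so each is used; only Erin can be 6, hence Erin = 6.
Jack, Kira, Frank between them cover only {1, 2, 4} — a naked triple. Remove those values from Bob.
No further eliminations apply; Frank can still be any of 1, 2, 4.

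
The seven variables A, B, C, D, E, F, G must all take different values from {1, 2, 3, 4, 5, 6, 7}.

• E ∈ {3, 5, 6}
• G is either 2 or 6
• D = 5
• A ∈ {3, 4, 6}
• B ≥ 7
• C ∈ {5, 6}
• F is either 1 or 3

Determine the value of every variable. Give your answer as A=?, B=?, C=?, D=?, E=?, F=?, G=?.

B must be 7 (only option left).
That leaves D = 5. So C, E can't be 5.
C has just one choice, so C = 6. Eliminate 6 elsewhere: A, E, G.
That leaves E = 3. Strike 3 from A, F.
F's domain is down to {1}, so F = 1.
G's domain is down to {2}, so G = 2.
A has just one choice, so A = 4.

A=4, B=7, C=6, D=5, E=3, F=1, G=2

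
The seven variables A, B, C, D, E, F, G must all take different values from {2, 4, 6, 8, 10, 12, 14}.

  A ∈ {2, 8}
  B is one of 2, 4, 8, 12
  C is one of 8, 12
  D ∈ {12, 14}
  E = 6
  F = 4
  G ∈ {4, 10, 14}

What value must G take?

E must be 6 (only option left).
That leaves F = 4. Remove 4 from B, G.
The 5 still-open variables draw from only 5 values {2, 8, 10, 12, 14}, so each is used; only G can be 10, hence G = 10.

10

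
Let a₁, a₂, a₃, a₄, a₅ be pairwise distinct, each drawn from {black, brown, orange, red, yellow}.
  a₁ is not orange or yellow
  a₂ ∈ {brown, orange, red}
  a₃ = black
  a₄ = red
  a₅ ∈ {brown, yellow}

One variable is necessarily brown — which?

a₃'s domain is down to {black}, so a₃ = black. Strike black from a₁.
That leaves a₄ = red. So a₁, a₂ can't be red.
So brown goes to a₁.

a₁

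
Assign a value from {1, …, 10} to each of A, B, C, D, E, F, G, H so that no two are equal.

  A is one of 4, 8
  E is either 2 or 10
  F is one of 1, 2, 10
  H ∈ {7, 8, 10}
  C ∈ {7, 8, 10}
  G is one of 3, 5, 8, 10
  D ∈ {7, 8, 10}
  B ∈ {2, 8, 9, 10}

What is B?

9

C, D, H between them cover only {7, 8, 10} — a naked triple. Remove those values from A, B, E, F, G.
That leaves A = 4.
E has just one choice, so E = 2. Strike 2 from B, F.
So B = 9.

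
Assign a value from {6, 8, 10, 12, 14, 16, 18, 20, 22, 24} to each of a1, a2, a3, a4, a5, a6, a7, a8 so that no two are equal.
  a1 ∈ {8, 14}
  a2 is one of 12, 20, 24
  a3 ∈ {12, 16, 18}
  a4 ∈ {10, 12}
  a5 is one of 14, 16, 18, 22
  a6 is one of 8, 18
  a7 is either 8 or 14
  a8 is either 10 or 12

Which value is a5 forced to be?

a1 and a7 between them cover only {8, 14} — a naked pair. Remove those values from a5, a6.
That leaves a6 = 18. So a3, a5 can't be 18.
The 2 variables a4 and a8 are confined to {10, 12}, which locks those values in; drop them from a2, a3.
That leaves a3 = 16. Eliminate 16 elsewhere: a5.
So a5 = 22.

22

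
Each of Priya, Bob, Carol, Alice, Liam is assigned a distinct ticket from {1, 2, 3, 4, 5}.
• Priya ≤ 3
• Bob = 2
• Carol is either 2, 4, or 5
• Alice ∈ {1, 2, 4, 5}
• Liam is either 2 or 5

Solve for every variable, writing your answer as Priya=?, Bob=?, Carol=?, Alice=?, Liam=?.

Bob has just one choice, so Bob = 2. Eliminate 2 elsewhere: Priya, Carol, Alice, Liam.
Liam has just one choice, so Liam = 5. Remove 5 from Carol, Alice.
Carol has just one choice, so Carol = 4. So Alice can't be 4.
Alice has just one choice, so Alice = 1. Remove 1 from Priya.
Priya's domain is down to {3}, so Priya = 3.

Priya=3, Bob=2, Carol=4, Alice=1, Liam=5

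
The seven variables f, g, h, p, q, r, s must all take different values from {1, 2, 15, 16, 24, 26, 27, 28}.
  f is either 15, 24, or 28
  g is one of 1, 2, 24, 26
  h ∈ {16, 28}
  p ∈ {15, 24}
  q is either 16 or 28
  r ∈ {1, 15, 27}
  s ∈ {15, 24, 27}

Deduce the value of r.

1

The 2 variables h and q are confined to {16, 28}, which locks those values in; drop them from f.
The 2 variables f and p are confined to {15, 24}, which locks those values in; drop them from g, r, s.
That leaves s = 27. Strike 27 from r.
So r = 1.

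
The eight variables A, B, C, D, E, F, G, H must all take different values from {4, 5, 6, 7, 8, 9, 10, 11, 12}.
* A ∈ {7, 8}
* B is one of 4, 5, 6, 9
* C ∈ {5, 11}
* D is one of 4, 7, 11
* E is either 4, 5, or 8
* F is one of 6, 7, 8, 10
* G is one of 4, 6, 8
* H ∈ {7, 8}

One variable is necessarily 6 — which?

G

The 8 variables together cover exactly {4, 5, 6, 7, 8, 9, 10, 11} — 8 values for 8 variables — and 9 appears only in B's list, so B = 9.
Among the 7 still-open variables, 10 fits only F (and all 7 values in {4, 5, 6, 7, 8, 10, 11} must be used), so F = 10.
The 6 still-open variables draw from only 6 values {4, 5, 6, 7, 8, 11}, so each is used; only G can be 6, hence G = 6.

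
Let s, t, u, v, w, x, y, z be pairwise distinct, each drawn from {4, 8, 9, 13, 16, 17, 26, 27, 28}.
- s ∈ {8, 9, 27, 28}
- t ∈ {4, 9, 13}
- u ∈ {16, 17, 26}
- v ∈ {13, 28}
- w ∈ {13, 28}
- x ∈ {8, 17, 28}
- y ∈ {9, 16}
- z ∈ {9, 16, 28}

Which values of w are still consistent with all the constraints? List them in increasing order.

13, 28

The 2 variables v and w are confined to {13, 28}, which locks those values in; drop them from s, t, x, z.
y and z share exactly the 2 values {9, 16}; by pigeonhole those values go to them, so strike 9, 16 from s, t, u.
That leaves t = 4.
No further eliminations apply; w can still be any of 13, 28.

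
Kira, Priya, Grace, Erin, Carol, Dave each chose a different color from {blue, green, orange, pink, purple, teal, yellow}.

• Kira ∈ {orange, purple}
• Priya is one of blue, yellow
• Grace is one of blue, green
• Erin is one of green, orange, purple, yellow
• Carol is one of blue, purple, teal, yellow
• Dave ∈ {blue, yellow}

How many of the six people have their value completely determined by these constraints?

The 6 variables together cover exactly {blue, green, orange, purple, teal, yellow} — 6 values for 6 variables — and teal appears only in Carol's list, so Carol = teal.
The 2 variables Priya and Dave are confined to {blue, yellow}, which locks those values in; drop them from Grace, Erin.
Grace's domain is down to {green}, so Grace = green. Strike green from Erin.
Determined: Grace=green, Carol=teal. The other people each still have more than one consistent value. That makes 2.

2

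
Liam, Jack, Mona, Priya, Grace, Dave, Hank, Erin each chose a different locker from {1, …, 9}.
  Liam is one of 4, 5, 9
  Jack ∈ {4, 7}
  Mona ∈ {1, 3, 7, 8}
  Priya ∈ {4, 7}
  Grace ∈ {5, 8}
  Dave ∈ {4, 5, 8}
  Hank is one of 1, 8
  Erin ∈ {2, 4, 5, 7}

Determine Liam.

The 8 variables draw from only 8 values {1, 2, 3, 4, 5, 7, 8, 9}, so each is used; only Erin can be 2, hence Erin = 2.
The 7 still-open variables together cover exactly {1, 3, 4, 5, 7, 8, 9} — 7 values for 7 variables — and 3 appears only in Mona's list, so Mona = 3.
The 6 still-open variables together cover exactly {1, 4, 5, 7, 8, 9} — 6 values for 6 variables — and 1 appears only in Hank's list, so Hank = 1.
The 5 still-open variables draw from only 5 values {4, 5, 7, 8, 9}, so each is used; only Liam can be 9, hence Liam = 9.

9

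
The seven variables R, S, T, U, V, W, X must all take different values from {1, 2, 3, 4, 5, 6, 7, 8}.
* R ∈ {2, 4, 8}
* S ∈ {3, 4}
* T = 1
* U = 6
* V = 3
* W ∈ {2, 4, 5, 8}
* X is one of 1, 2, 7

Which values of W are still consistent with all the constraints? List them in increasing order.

2, 5, 8

T's domain is down to {1}, so T = 1. Eliminate 1 elsewhere: X.
U has just one choice, so U = 6.
That leaves V = 3. So S can't be 3.
S's domain is down to {4}, so S = 4. Strike 4 from R, W.
No further eliminations apply; W can still be any of 2, 5, 8.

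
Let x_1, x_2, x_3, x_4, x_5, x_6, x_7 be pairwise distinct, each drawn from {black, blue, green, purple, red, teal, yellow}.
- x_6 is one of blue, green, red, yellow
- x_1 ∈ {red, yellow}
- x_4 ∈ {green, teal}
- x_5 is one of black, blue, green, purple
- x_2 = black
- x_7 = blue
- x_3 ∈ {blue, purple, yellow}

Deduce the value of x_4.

teal

x_2 has just one choice, so x_2 = black. Eliminate black elsewhere: x_5.
That leaves x_7 = blue. Strike blue from x_3, x_5, x_6.
Among the 5 still-open variables, teal fits only x_4 (and all 5 values in {green, purple, red, teal, yellow} must be used), so x_4 = teal.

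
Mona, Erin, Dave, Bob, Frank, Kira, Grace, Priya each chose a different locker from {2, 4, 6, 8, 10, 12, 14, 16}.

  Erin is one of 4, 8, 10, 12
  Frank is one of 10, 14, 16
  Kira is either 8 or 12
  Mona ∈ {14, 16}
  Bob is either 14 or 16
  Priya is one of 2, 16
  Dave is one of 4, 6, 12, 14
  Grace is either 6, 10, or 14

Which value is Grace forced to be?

6

Among the 8 variables, 2 fits only Priya (and all 8 values in {2, 4, 6, 8, 10, 12, 14, 16} must be used), so Priya = 2.
Mona and Bob between them cover only {14, 16} — a naked pair. Remove those values from Dave, Frank, Grace.
Frank has just one choice, so Frank = 10. So Erin, Grace can't be 10.
So Grace = 6.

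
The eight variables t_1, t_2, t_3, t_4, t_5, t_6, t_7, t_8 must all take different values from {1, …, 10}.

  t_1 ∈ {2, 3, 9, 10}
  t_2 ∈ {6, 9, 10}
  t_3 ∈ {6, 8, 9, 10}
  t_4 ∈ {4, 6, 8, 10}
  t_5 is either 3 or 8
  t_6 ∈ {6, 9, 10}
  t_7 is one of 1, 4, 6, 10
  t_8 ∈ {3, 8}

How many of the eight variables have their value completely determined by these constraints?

The 8 variables draw from only 8 values {1, 2, 3, 4, 6, 8, 9, 10}, so each is used; only t_7 can be 1, hence t_7 = 1.
Among the 7 still-open variables, 2 fits only t_1 (and all 7 values in {2, 3, 4, 6, 8, 9, 10} must be used), so t_1 = 2.
Among the 6 still-open variables, 4 fits only t_4 (and all 6 values in {3, 4, 6, 8, 9, 10} must be used), so t_4 = 4.
t_5 and t_8 share exactly the 2 values {3, 8}; by pigeonhole those values go to them, so strike 3, 8 from t_3.
Determined: t_1=2, t_4=4, t_7=1. The other variables each still have more than one consistent value. That makes 3.

3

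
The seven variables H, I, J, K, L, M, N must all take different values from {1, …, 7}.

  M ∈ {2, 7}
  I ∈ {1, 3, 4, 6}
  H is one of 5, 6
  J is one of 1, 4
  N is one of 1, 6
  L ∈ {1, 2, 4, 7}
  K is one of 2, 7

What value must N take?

6

Among the 7 variables, 3 fits only I (and all 7 values in {1, 2, 3, 4, 5, 6, 7} must be used), so I = 3.
Among the 6 still-open variables, 5 fits only H (and all 6 values in {1, 2, 4, 5, 6, 7} must be used), so H = 5.
The 5 still-open variables together cover exactly {1, 2, 4, 6, 7} — 5 values for 5 variables — and 6 appears only in N's list, so N = 6.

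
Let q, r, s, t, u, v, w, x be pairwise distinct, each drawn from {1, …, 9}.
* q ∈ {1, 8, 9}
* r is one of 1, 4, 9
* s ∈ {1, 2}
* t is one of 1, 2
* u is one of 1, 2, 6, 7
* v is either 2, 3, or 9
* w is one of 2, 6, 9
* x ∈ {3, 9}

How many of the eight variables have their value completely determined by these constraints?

Among the 8 variables, 4 fits only r (and all 8 values in {1, 2, 3, 4, 6, 7, 8, 9} must be used), so r = 4.
Among the 7 still-open variables, 7 fits only u (and all 7 values in {1, 2, 3, 6, 7, 8, 9} must be used), so u = 7.
The 6 still-open variables together cover exactly {1, 2, 3, 6, 8, 9} — 6 values for 6 variables — and 6 appears only in w's list, so w = 6.
Among the 5 still-open variables, 8 fits only q (and all 5 values in {1, 2, 3, 8, 9} must be used), so q = 8.
The 2 variables s and t are confined to {1, 2}, which locks those values in; drop them from v.
Determined: q=8, r=4, u=7, w=6. The other variables each still have more than one consistent value. That makes 4.

4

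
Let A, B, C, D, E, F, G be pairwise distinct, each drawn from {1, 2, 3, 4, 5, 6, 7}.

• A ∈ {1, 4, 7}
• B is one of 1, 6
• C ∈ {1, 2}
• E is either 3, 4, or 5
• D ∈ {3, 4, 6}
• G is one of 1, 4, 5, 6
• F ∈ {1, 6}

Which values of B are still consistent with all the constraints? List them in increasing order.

The 7 variables draw from only 7 values {1, 2, 3, 4, 5, 6, 7}, so each is used; only C can be 2, hence C = 2.
Among the 6 still-open variables, 7 fits only A (and all 6 values in {1, 3, 4, 5, 6, 7} must be used), so A = 7.
B and F between them cover only {1, 6} — a naked pair. Remove those values from D, G.
No further eliminations apply; B can still be any of 1, 6.

1, 6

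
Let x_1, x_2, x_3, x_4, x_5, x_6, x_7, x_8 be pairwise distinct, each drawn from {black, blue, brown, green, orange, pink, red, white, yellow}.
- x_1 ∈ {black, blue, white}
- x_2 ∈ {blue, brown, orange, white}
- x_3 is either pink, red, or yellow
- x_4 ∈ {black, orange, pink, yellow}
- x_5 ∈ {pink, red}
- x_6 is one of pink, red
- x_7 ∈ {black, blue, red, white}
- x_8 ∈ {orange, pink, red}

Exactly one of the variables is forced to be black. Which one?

The 8 variables together cover exactly {black, blue, brown, orange, pink, red, white, yellow} — 8 values for 8 variables — and brown appears only in x_2's list, so x_2 = brown.
The 2 variables x_5 and x_6 are confined to {pink, red}, which locks those values in; drop them from x_3, x_4, x_7, x_8.
x_3 must be yellow (only option left). Strike yellow from x_4.
x_8's domain is down to {orange}, so x_8 = orange. Remove orange from x_4.
So black goes to x_4.

x_4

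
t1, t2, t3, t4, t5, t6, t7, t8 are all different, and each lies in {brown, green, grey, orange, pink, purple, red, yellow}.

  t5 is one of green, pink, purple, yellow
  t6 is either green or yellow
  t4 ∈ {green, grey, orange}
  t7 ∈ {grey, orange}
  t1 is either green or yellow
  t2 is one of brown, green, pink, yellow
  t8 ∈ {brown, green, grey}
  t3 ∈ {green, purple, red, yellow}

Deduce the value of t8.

Among the 8 variables, red fits only t3 (and all 8 values in {brown, green, grey, orange, pink, purple, red, yellow} must be used), so t3 = red.
Among the 7 still-open variables, purple fits only t5 (and all 7 values in {brown, green, grey, orange, pink, purple, yellow} must be used), so t5 = purple.
The 6 still-open variables draw from only 6 values {brown, green, grey, orange, pink, yellow}, so each is used; only t2 can be pink, hence t2 = pink.
The 5 still-open variables together cover exactly {brown, green, grey, orange, yellow} — 5 values for 5 variables — and brown appears only in t8's list, so t8 = brown.

brown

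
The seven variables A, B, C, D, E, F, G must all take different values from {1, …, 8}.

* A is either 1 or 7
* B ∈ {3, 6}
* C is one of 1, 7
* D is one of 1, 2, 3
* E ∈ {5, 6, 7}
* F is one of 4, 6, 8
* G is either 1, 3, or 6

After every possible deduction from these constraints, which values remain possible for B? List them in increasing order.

3, 6

A and C share exactly the 2 values {1, 7}; by pigeonhole those values go to them, so strike 1, 7 from D, E, G.
B and G share exactly the 2 values {3, 6}; by pigeonhole those values go to them, so strike 3, 6 from D, E, F.
That leaves D = 2.
That leaves E = 5.
No further eliminations apply; B can still be any of 3, 6.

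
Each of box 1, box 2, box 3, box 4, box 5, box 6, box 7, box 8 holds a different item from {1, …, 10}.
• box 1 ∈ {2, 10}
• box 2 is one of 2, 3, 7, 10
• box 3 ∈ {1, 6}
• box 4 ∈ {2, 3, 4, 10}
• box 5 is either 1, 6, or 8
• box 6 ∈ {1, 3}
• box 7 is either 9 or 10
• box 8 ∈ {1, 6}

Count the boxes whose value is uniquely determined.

box 3 and box 8 share exactly the 2 values {1, 6}; by pigeonhole those values go to them, so strike 1, 6 from box 5, box 6.
box 5 must be 8 (only option left).
box 6 has just one choice, so box 6 = 3. Strike 3 from box 2, box 4.
Determined: box 5=8, box 6=3. The other boxes each still have more than one consistent value. That makes 2.

2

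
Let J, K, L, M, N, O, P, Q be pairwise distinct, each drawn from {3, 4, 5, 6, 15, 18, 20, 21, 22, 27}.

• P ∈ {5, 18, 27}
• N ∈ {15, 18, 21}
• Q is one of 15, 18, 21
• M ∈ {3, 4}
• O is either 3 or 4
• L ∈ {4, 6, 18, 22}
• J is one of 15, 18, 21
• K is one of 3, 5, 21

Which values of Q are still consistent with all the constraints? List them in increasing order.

15, 18, 21

M and O between them cover only {3, 4} — a naked pair. Remove those values from K, L.
J, N, Q share exactly the 3 values {15, 18, 21}; by pigeonhole those values go to them, so strike 15, 18, 21 from K, L, P.
K's domain is down to {5}, so K = 5. So P can't be 5.
P has just one choice, so P = 27.
No further eliminations apply; Q can still be any of 15, 18, 21.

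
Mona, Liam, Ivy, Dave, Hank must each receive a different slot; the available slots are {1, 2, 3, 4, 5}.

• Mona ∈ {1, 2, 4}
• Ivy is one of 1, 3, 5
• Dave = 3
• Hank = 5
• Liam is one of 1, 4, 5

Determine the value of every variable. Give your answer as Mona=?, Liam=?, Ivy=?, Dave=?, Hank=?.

Dave has just one choice, so Dave = 3. So Ivy can't be 3.
Hank has just one choice, so Hank = 5. Eliminate 5 elsewhere: Liam, Ivy.
Ivy has just one choice, so Ivy = 1. Remove 1 from Mona, Liam.
Liam has just one choice, so Liam = 4. Strike 4 from Mona.
That leaves Mona = 2.

Mona=2, Liam=4, Ivy=1, Dave=3, Hank=5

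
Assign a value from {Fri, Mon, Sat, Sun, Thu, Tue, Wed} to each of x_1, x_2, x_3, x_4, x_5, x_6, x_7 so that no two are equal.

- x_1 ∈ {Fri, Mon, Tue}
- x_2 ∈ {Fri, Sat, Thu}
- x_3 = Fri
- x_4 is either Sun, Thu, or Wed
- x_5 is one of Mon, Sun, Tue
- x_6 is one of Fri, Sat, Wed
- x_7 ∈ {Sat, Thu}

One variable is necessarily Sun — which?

x_4

x_3 must be Fri (only option left). Eliminate Fri elsewhere: x_1, x_2, x_6.
x_2 and x_7 between them cover only {Sat, Thu} — a naked pair. Remove those values from x_4, x_6.
x_6 has just one choice, so x_6 = Wed. So x_4 can't be Wed.
So Sun goes to x_4.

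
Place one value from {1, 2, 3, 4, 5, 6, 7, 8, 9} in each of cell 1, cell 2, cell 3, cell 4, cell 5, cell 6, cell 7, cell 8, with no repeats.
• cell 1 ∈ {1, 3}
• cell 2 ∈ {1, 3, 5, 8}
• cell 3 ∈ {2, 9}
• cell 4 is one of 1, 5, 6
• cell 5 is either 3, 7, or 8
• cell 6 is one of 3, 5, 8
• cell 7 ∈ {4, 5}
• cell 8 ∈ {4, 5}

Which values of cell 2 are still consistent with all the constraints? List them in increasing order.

1, 3, 8

cell 7 and cell 8 share exactly the 2 values {4, 5}; by pigeonhole those values go to them, so strike 4, 5 from cell 2, cell 4, cell 6.
cell 1, cell 2, cell 6 share exactly the 3 values {1, 3, 8}; by pigeonhole those values go to them, so strike 1, 3, 8 from cell 4, cell 5.
cell 4's domain is down to {6}, so cell 4 = 6.
cell 5's domain is down to {7}, so cell 5 = 7.
No further eliminations apply; cell 2 can still be any of 1, 3, 8.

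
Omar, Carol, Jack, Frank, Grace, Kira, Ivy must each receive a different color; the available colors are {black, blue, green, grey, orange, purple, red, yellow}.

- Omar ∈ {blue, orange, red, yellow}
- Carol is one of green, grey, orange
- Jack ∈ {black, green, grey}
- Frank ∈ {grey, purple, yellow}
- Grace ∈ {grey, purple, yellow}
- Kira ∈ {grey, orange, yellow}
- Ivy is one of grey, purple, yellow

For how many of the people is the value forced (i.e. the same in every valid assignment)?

The 3 variables Frank, Grace, Ivy are confined to {grey, purple, yellow}, which locks those values in; drop them from Omar, Carol, Jack, Kira.
That leaves Kira = orange. So Omar, Carol can't be orange.
Carol's domain is down to {green}, so Carol = green. Remove green from Jack.
That leaves Jack = black.
Determined: Carol=green, Jack=black, Kira=orange. The other people each still have more than one consistent value. That makes 3.

3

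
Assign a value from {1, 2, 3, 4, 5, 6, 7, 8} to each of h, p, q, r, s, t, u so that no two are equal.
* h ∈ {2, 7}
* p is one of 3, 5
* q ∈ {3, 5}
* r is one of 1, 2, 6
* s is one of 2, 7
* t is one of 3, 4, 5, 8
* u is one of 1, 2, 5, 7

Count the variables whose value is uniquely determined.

2

The 2 variables h and s are confined to {2, 7}, which locks those values in; drop them from r, u.
The 2 variables p and q are confined to {3, 5}, which locks those values in; drop them from t, u.
u's domain is down to {1}, so u = 1. So r can't be 1.
r's domain is down to {6}, so r = 6.
Determined: r=6, u=1. The other variables each still have more than one consistent value. That makes 2.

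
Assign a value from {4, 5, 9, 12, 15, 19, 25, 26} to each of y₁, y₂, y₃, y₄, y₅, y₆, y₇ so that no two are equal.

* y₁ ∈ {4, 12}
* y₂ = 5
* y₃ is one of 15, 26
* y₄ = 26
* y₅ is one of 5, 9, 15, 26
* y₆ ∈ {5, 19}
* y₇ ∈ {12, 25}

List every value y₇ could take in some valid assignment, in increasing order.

12, 25

y₂ has just one choice, so y₂ = 5. Eliminate 5 elsewhere: y₅, y₆.
y₄ has just one choice, so y₄ = 26. Strike 26 from y₃, y₅.
y₆'s domain is down to {19}, so y₆ = 19.
y₃'s domain is down to {15}, so y₃ = 15. Eliminate 15 elsewhere: y₅.
y₅ has just one choice, so y₅ = 9.
No further eliminations apply; y₇ can still be any of 12, 25.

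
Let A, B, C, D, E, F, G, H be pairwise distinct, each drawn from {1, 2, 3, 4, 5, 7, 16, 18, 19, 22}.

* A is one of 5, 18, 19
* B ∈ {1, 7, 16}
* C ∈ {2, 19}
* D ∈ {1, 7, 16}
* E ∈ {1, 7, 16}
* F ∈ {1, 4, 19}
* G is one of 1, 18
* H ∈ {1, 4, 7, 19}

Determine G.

Among the 8 variables, 2 fits only C (and all 8 values in {1, 2, 4, 5, 7, 16, 18, 19} must be used), so C = 2.
Among the 7 still-open variables, 5 fits only A (and all 7 values in {1, 4, 5, 7, 16, 18, 19} must be used), so A = 5.
Among the 6 still-open variables, 18 fits only G (and all 6 values in {1, 4, 7, 16, 18, 19} must be used), so G = 18.

18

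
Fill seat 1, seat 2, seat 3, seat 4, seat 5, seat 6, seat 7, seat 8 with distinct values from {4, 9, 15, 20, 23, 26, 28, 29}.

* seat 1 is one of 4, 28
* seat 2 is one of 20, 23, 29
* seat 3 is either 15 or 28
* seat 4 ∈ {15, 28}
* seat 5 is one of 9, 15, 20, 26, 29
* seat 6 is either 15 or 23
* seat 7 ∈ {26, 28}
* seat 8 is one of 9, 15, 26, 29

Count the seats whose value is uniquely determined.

The 8 variables draw from only 8 values {4, 9, 15, 20, 23, 26, 28, 29}, so each is used; only seat 1 can be 4, hence seat 1 = 4.
The 2 variables seat 3 and seat 4 are confined to {15, 28}, which locks those values in; drop them from seat 5, seat 6, seat 7, seat 8.
seat 6 must be 23 (only option left). So seat 2 can't be 23.
seat 7 must be 26 (only option left). Remove 26 from seat 5, seat 8.
Determined: seat 1=4, seat 6=23, seat 7=26. The other seats each still have more than one consistent value. That makes 3.

3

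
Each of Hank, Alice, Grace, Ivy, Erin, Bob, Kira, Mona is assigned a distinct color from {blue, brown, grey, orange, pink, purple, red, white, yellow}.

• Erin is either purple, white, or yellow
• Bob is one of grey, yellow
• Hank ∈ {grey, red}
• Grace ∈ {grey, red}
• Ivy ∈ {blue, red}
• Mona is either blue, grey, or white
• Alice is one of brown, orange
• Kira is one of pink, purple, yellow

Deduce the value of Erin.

The 2 variables Hank and Grace are confined to {grey, red}, which locks those values in; drop them from Ivy, Bob, Mona.
Ivy must be blue (only option left). So Mona can't be blue.
Bob must be yellow (only option left). Remove yellow from Erin, Kira.
That leaves Mona = white. Eliminate white elsewhere: Erin.
So Erin = purple.

purple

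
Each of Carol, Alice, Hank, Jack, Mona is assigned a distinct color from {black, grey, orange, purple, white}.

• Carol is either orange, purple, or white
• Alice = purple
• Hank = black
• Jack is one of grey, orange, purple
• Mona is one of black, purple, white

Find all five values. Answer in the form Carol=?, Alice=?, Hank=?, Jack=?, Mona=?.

Alice's domain is down to {purple}, so Alice = purple. Remove purple from Carol, Jack, Mona.
Hank has just one choice, so Hank = black. Strike black from Mona.
Mona's domain is down to {white}, so Mona = white. Eliminate white elsewhere: Carol.
That leaves Carol = orange. Remove orange from Jack.
Jack's domain is down to {grey}, so Jack = grey.

Carol=orange, Alice=purple, Hank=black, Jack=grey, Mona=white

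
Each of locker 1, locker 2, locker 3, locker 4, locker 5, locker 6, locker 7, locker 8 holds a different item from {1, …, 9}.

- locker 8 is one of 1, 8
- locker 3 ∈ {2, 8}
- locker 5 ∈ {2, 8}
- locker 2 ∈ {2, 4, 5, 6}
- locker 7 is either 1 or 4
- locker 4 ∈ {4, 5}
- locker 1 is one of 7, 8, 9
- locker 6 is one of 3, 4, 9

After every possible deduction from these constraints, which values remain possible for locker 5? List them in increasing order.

locker 3 and locker 5 between them cover only {2, 8} — a naked pair. Remove those values from locker 1, locker 2, locker 8.
That leaves locker 8 = 1. Strike 1 from locker 7.
That leaves locker 7 = 4. Remove 4 from locker 2, locker 4, locker 6.
locker 4's domain is down to {5}, so locker 4 = 5. So locker 2 can't be 5.
locker 2 must be 6 (only option left).
No further eliminations apply; locker 5 can still be any of 2, 8.

2, 8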